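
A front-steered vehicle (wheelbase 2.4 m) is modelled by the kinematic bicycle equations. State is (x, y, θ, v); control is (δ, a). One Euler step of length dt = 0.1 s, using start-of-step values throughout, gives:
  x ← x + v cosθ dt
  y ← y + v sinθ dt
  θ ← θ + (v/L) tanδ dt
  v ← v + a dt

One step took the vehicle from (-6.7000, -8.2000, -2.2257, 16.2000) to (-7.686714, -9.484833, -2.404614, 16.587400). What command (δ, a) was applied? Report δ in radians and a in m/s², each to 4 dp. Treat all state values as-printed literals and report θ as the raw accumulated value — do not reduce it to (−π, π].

a = (v'−v)/dt = (0.387400)/0.1 = 3.8740
Δθ = θ'−θ = -0.178914;  (v·dt/L) = 16.2000·0.1/2.4 = 0.675000
tan δ = Δθ·L/(v·dt) = -0.265058  →  δ = -0.2591

δ = -0.2591, a = 3.8740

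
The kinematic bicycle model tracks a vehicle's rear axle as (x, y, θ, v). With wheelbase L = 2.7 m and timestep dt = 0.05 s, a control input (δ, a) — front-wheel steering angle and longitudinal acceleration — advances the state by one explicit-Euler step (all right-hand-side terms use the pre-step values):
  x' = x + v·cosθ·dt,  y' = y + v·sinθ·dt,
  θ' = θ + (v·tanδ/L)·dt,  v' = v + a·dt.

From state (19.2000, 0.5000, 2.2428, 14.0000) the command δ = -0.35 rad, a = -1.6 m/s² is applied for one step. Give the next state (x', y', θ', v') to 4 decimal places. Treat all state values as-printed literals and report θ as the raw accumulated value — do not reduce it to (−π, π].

x' = 19.2000 + 14.0000·cos(2.2428)·0.05 = 18.7642
y' = 0.5000 + 14.0000·sin(2.2428)·0.05 = 1.0478
θ' = 2.2428 + (14.0000/2.7)·tan(-0.35)·0.05 = 2.1482
v' = 14.0000 − 1.6000·0.05 = 13.9200

(18.7642, 1.0478, 2.1482, 13.9200)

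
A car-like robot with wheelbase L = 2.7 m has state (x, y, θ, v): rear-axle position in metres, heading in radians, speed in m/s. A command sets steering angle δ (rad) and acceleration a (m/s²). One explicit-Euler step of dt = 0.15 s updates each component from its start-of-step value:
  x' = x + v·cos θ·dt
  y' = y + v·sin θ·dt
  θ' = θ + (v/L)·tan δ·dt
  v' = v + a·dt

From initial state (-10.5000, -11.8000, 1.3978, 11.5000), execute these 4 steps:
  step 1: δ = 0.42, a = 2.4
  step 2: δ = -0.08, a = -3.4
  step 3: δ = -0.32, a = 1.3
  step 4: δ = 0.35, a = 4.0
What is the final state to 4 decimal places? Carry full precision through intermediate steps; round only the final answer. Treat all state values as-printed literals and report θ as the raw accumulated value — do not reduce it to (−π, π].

(-10.2458, -4.9210, 1.6555, 12.1450)

after step 1 (δ=0.42, a=2.4): (-10.203068, -10.100748, 1.683110, 11.860000)
after step 2 (δ=-0.08, a=-3.4): (-10.402454, -8.332957, 1.630286, 11.350000)
after step 3 (δ=-0.32, a=1.3): (-10.503676, -6.633469, 1.421327, 11.545000)
after step 4 (δ=0.35, a=4.0): (-10.245795, -4.921027, 1.655452, 12.145000)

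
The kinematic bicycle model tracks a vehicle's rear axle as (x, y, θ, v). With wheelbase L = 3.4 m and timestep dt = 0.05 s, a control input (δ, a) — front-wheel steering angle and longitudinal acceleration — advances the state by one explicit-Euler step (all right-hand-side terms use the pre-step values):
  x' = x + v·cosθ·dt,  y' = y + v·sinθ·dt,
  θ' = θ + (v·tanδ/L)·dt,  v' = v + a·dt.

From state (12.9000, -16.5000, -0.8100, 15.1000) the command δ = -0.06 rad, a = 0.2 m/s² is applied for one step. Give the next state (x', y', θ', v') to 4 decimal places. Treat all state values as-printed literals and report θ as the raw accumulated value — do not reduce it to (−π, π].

x' = 12.9000 + 15.1000·cos(-0.8100)·0.05 = 13.4206
y' = -16.5000 + 15.1000·sin(-0.8100)·0.05 = -17.0468
θ' = -0.8100 + (15.1000/3.4)·tan(-0.06)·0.05 = -0.8233
v' = 15.1000 + 0.2000·0.05 = 15.1100

(13.4206, -17.0468, -0.8233, 15.1100)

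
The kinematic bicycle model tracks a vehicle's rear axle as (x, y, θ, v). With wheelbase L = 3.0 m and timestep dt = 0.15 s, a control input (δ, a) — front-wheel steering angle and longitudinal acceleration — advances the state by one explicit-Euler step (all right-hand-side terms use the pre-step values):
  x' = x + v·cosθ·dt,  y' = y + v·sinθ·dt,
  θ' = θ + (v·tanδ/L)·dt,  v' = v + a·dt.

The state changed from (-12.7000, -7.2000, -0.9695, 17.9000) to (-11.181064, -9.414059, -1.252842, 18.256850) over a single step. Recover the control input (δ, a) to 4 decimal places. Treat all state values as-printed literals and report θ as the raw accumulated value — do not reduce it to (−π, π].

a = (v'−v)/dt = (0.356850)/0.15 = 2.3790
Δθ = θ'−θ = -0.283342;  (v·dt/L) = 17.9000·0.15/3.0 = 0.895000
tan δ = Δθ·L/(v·dt) = -0.316583  →  δ = -0.3066

δ = -0.3066, a = 2.3790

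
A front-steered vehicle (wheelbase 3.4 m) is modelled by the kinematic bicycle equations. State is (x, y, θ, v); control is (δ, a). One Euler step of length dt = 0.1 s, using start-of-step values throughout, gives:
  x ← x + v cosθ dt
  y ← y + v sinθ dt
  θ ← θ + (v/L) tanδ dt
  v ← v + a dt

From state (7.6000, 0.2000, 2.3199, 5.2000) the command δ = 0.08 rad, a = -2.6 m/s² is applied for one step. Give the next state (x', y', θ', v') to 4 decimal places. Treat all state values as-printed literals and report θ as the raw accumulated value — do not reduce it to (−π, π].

(7.2459, 0.5808, 2.3322, 4.9400)

x' = 7.6000 + 5.2000·cos(2.3199)·0.1 = 7.2459
y' = 0.2000 + 5.2000·sin(2.3199)·0.1 = 0.5808
θ' = 2.3199 + (5.2000/3.4)·tan(0.08)·0.1 = 2.3322
v' = 5.2000 − 2.6000·0.1 = 4.9400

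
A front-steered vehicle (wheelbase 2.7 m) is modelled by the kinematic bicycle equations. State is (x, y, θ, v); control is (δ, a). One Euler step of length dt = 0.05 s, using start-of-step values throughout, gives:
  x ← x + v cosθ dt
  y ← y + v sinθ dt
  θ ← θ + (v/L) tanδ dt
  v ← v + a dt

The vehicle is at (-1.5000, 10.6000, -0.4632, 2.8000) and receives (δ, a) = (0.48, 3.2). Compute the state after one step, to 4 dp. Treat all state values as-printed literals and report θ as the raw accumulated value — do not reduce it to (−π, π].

(-1.3748, 10.5374, -0.4362, 2.9600)

x' = -1.5000 + 2.8000·cos(-0.4632)·0.05 = -1.3748
y' = 10.6000 + 2.8000·sin(-0.4632)·0.05 = 10.5374
θ' = -0.4632 + (2.8000/2.7)·tan(0.48)·0.05 = -0.4362
v' = 2.8000 + 3.2000·0.05 = 2.9600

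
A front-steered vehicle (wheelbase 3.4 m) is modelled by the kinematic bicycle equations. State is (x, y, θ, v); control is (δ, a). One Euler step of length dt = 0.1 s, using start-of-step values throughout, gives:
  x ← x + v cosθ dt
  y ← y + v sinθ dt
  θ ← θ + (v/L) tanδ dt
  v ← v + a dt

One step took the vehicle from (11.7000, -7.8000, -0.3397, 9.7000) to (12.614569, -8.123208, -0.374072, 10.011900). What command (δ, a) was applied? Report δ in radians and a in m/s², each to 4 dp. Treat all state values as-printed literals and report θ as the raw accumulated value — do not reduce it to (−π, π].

δ = -0.1199, a = 3.1190

a = (v'−v)/dt = (0.311900)/0.1 = 3.1190
Δθ = θ'−θ = -0.034372;  (v·dt/L) = 9.7000·0.1/3.4 = 0.285294
tan δ = Δθ·L/(v·dt) = -0.120479  →  δ = -0.1199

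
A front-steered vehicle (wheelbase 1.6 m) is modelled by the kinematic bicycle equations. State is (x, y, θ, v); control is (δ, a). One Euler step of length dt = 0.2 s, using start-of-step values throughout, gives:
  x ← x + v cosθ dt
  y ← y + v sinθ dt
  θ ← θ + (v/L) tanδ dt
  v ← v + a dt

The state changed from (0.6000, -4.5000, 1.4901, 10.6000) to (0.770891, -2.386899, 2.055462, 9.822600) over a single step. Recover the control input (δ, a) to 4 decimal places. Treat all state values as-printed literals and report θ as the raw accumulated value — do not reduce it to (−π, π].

δ = 0.4033, a = -3.8870

a = (v'−v)/dt = (-0.777400)/0.2 = -3.8870
Δθ = θ'−θ = 0.565362;  (v·dt/L) = 10.6000·0.2/1.6 = 1.325000
tan δ = Δθ·L/(v·dt) = 0.426688  →  δ = 0.4033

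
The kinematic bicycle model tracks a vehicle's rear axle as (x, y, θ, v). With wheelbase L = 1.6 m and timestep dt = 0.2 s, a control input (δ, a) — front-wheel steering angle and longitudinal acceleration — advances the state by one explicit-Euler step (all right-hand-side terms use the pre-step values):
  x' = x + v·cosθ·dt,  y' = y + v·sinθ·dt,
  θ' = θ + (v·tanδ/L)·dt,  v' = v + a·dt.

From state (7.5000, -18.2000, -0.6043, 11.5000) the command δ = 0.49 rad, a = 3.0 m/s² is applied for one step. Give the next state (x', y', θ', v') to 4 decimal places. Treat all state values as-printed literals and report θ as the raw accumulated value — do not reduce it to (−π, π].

(9.3927, -19.5068, 0.1624, 12.1000)

x' = 7.5000 + 11.5000·cos(-0.6043)·0.2 = 9.3927
y' = -18.2000 + 11.5000·sin(-0.6043)·0.2 = -19.5068
θ' = -0.6043 + (11.5000/1.6)·tan(0.49)·0.2 = 0.1624
v' = 11.5000 + 3.0000·0.2 = 12.1000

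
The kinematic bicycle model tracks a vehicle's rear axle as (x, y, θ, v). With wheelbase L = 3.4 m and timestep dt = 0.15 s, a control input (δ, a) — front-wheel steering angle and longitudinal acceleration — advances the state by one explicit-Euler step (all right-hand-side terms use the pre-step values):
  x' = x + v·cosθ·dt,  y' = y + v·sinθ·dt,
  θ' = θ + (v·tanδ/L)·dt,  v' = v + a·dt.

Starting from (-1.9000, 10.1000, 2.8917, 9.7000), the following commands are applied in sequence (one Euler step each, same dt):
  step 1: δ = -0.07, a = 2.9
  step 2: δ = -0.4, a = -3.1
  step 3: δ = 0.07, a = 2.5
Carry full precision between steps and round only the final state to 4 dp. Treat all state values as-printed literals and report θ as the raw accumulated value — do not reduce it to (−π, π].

after step 1 (δ=-0.07, a=2.9): (-3.309806, 10.459821, 2.861695, 10.135000)
after step 2 (δ=-0.4, a=-3.1): (-4.770894, 10.879801, 2.672651, 9.670000)
after step 3 (δ=0.07, a=2.5): (-6.064808, 11.535345, 2.702563, 10.045000)

(-6.0648, 11.5353, 2.7026, 10.0450)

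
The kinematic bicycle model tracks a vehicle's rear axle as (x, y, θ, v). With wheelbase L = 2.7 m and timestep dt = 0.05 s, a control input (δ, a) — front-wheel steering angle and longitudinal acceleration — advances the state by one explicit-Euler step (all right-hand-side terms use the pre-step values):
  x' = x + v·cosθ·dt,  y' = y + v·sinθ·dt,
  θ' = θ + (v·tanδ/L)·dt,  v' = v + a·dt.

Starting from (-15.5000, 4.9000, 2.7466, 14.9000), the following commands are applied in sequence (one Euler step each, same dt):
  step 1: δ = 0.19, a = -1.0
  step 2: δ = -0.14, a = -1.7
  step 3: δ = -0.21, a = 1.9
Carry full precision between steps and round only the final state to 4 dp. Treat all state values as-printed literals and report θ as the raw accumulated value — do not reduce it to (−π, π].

after step 1 (δ=0.19, a=-1.0): (-16.187635, 5.186677, 2.799666, 14.850000)
after step 2 (δ=-0.14, a=-1.7): (-16.887152, 5.435639, 2.760913, 14.765000)
after step 3 (δ=-0.21, a=1.9): (-17.572552, 5.709938, 2.702634, 14.860000)

(-17.5726, 5.7099, 2.7026, 14.8600)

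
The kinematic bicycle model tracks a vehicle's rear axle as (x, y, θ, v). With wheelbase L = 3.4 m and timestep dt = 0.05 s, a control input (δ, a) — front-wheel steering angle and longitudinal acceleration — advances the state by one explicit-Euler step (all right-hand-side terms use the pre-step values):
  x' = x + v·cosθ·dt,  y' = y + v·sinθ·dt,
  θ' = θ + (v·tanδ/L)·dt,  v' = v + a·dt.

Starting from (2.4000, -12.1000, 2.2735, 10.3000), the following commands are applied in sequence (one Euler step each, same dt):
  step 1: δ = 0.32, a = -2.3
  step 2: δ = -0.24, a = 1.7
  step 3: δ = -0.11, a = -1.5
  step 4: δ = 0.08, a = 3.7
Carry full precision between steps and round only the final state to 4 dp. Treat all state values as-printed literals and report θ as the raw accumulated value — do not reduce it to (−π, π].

(1.0536, -10.5581, 2.2824, 10.3800)

after step 1 (δ=0.32, a=-2.3): (2.067164, -11.707005, 2.323696, 10.185000)
after step 2 (δ=-0.24, a=1.7): (1.718961, -11.335400, 2.287042, 10.270000)
after step 3 (δ=-0.11, a=-1.5): (1.381818, -10.948080, 2.270362, 10.195000)
after step 4 (δ=0.08, a=3.7): (1.053598, -10.558059, 2.282381, 10.380000)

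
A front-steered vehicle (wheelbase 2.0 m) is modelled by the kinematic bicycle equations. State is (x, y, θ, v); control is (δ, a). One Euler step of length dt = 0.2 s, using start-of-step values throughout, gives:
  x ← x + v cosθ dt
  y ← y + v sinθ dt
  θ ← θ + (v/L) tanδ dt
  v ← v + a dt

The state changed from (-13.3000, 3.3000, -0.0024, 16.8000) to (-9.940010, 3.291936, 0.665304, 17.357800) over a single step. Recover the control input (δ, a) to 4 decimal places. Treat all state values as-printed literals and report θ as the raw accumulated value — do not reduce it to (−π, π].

δ = 0.3783, a = 2.7890

a = (v'−v)/dt = (0.557800)/0.2 = 2.7890
Δθ = θ'−θ = 0.667704;  (v·dt/L) = 16.8000·0.2/2.0 = 1.680000
tan δ = Δθ·L/(v·dt) = 0.397443  →  δ = 0.3783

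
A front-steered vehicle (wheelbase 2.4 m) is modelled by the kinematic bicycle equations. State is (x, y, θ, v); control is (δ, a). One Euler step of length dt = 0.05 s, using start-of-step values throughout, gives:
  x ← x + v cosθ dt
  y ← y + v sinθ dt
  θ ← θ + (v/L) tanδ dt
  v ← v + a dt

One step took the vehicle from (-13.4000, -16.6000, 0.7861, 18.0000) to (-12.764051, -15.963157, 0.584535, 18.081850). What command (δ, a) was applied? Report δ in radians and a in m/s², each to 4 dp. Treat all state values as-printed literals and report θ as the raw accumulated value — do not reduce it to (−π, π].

δ = -0.4932, a = 1.6370

a = (v'−v)/dt = (0.081850)/0.05 = 1.6370
Δθ = θ'−θ = -0.201565;  (v·dt/L) = 18.0000·0.05/2.4 = 0.375000
tan δ = Δθ·L/(v·dt) = -0.537507  →  δ = -0.4932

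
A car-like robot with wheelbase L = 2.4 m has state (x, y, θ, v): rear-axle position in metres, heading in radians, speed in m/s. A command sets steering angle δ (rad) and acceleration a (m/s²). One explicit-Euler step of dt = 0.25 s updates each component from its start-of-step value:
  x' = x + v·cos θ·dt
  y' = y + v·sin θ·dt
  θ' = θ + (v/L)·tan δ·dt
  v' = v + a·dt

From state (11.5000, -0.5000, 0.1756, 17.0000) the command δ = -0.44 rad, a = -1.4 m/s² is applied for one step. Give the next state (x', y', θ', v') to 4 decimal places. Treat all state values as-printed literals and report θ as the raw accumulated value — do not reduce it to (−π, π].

x' = 11.5000 + 17.0000·cos(0.1756)·0.25 = 15.6846
y' = -0.5000 + 17.0000·sin(0.1756)·0.25 = 0.2425
θ' = 0.1756 + (17.0000/2.4)·tan(-0.44)·0.25 = -0.6581
v' = 17.0000 − 1.4000·0.25 = 16.6500

(15.6846, 0.2425, -0.6581, 16.6500)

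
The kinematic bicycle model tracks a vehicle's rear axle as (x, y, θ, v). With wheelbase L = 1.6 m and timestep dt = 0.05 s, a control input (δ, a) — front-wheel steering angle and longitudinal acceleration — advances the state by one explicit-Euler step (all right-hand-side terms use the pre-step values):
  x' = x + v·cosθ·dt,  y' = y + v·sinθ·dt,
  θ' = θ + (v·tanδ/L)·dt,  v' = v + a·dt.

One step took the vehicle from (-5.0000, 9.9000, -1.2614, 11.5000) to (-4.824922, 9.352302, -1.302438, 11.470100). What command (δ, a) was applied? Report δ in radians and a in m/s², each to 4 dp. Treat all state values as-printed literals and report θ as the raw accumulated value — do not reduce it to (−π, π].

a = (v'−v)/dt = (-0.029900)/0.05 = -0.5980
Δθ = θ'−θ = -0.041038;  (v·dt/L) = 11.5000·0.05/1.6 = 0.359375
tan δ = Δθ·L/(v·dt) = -0.114193  →  δ = -0.1137

δ = -0.1137, a = -0.5980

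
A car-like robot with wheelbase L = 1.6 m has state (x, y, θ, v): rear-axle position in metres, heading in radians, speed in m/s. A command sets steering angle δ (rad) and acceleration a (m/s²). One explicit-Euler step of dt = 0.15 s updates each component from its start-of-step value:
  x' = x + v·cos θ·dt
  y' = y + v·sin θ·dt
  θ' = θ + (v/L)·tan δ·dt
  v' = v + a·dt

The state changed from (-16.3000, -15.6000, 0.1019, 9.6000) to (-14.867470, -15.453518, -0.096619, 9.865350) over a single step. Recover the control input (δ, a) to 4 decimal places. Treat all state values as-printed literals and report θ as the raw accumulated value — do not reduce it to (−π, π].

a = (v'−v)/dt = (0.265350)/0.15 = 1.7690
Δθ = θ'−θ = -0.198519;  (v·dt/L) = 9.6000·0.15/1.6 = 0.900000
tan δ = Δθ·L/(v·dt) = -0.220577  →  δ = -0.2171

δ = -0.2171, a = 1.7690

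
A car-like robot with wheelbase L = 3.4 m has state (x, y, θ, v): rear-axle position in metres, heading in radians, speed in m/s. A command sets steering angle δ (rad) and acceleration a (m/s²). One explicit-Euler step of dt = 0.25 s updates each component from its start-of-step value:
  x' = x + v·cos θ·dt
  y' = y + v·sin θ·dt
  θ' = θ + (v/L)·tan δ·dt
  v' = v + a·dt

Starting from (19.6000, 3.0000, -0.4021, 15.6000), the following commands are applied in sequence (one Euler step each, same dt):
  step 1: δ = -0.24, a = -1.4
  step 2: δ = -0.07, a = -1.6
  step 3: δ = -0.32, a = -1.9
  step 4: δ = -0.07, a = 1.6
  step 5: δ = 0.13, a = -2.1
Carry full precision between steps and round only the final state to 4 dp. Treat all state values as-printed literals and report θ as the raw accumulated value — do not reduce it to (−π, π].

(31.7366, -10.1724, -1.0554, 14.2500)

after step 1 (δ=-0.24, a=-1.4): (23.188941, 1.473728, -0.682804, 15.250000)
after step 2 (δ=-0.07, a=-1.6): (26.146702, -0.931849, -0.761426, 14.850000)
after step 3 (δ=-0.32, a=-1.9): (28.834007, -3.493304, -1.123274, 14.375000)
after step 4 (δ=-0.07, a=1.6): (30.389143, -6.733148, -1.197384, 14.775000)
after step 5 (δ=0.13, a=-2.1): (31.736605, -10.172354, -1.055351, 14.250000)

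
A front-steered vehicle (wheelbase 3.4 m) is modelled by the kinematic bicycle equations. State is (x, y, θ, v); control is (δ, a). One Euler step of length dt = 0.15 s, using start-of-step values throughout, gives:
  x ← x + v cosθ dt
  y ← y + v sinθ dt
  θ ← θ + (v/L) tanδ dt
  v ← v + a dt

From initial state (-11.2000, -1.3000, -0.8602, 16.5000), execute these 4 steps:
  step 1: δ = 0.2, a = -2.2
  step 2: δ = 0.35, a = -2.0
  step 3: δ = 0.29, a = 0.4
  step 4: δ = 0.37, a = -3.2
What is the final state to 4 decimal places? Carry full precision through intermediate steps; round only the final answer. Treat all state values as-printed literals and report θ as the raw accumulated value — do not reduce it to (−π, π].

(-3.2900, -6.3777, 0.0293, 15.4500)

after step 1 (δ=0.2, a=-2.2): (-9.585592, -3.175983, -0.712639, 16.170000)
after step 2 (δ=0.35, a=-2.0): (-7.750364, -4.761855, -0.452234, 15.870000)
after step 3 (δ=0.29, a=0.4): (-5.609169, -5.802077, -0.243301, 15.930000)
after step 4 (δ=0.37, a=-3.2): (-3.290044, -6.377726, 0.029287, 15.450000)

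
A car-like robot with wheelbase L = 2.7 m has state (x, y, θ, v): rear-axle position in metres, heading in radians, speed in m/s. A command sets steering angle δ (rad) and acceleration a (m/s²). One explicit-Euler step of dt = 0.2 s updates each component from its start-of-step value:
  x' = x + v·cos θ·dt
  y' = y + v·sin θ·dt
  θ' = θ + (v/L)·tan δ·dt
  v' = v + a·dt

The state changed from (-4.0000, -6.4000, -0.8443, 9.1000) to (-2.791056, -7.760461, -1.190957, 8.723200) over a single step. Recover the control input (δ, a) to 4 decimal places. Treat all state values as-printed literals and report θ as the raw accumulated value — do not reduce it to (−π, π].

a = (v'−v)/dt = (-0.376800)/0.2 = -1.8840
Δθ = θ'−θ = -0.346657;  (v·dt/L) = 9.1000·0.2/2.7 = 0.674074
tan δ = Δθ·L/(v·dt) = -0.514271  →  δ = -0.4750

δ = -0.4750, a = -1.8840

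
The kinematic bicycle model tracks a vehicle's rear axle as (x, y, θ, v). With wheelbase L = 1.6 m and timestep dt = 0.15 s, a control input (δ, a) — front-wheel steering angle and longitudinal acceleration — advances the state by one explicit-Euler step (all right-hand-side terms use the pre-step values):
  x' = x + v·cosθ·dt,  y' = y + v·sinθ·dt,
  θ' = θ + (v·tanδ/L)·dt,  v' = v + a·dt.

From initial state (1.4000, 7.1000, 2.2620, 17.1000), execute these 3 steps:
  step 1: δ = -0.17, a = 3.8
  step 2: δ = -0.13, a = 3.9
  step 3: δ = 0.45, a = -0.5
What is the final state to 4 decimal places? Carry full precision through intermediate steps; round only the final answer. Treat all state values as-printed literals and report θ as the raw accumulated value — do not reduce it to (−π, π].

after step 1 (δ=-0.17, a=3.8): (-0.235098, 9.076279, 1.986813, 17.670000)
after step 2 (δ=-0.13, a=3.9): (-1.306217, 11.500708, 1.770238, 18.255000)
after step 3 (δ=0.45, a=-0.5): (-1.848725, 14.184678, 2.596942, 18.180000)

(-1.8487, 14.1847, 2.5969, 18.1800)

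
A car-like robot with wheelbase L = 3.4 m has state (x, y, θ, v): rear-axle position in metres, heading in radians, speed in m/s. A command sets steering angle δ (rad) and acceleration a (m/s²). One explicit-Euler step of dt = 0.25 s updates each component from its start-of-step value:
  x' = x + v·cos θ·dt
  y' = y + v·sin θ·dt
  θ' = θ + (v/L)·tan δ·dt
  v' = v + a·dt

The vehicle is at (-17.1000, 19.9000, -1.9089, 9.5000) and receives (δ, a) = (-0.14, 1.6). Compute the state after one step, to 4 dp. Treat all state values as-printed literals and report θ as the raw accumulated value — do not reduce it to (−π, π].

(-17.8878, 17.6595, -2.0073, 9.9000)

x' = -17.1000 + 9.5000·cos(-1.9089)·0.25 = -17.8878
y' = 19.9000 + 9.5000·sin(-1.9089)·0.25 = 17.6595
θ' = -1.9089 + (9.5000/3.4)·tan(-0.14)·0.25 = -2.0073
v' = 9.5000 + 1.6000·0.25 = 9.9000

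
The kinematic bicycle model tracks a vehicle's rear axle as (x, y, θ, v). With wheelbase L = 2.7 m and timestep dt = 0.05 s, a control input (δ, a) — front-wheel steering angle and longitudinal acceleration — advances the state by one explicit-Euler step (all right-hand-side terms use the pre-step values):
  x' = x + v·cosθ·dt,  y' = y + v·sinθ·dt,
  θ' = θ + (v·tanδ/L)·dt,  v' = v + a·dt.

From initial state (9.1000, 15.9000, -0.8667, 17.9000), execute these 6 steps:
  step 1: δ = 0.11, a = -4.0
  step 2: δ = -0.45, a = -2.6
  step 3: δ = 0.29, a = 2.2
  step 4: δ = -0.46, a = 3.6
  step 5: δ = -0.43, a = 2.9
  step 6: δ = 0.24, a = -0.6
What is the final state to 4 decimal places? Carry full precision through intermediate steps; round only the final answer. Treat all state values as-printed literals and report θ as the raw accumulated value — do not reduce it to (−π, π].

after step 1 (δ=0.11, a=-4.0): (9.679374, 15.217834, -0.830089, 17.700000)
after step 2 (δ=-0.45, a=-2.6): (10.276581, 14.564711, -0.988424, 17.570000)
after step 3 (δ=0.29, a=2.2): (10.759762, 13.831023, -0.891329, 17.680000)
after step 4 (δ=-0.46, a=3.6): (11.315248, 13.143353, -1.053543, 17.860000)
after step 5 (δ=-0.43, a=2.9): (11.756832, 12.367174, -1.205228, 18.005000)
after step 6 (δ=0.24, a=-0.6): (12.078654, 11.526412, -1.123633, 17.975000)

(12.0787, 11.5264, -1.1236, 17.9750)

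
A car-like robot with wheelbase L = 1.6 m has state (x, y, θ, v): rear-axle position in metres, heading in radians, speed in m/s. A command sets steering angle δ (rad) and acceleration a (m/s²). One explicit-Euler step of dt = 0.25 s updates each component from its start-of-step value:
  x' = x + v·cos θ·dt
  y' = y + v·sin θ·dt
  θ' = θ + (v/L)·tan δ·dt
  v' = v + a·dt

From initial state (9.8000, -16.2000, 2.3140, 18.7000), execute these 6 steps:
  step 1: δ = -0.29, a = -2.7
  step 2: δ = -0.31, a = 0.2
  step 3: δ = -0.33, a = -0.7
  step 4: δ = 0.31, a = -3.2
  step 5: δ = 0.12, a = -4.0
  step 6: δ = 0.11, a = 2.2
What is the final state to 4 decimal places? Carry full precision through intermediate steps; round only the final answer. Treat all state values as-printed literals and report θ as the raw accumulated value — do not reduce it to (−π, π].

(21.8091, -3.0300, 1.0685, 16.6500)

after step 1 (δ=-0.29, a=-2.7): (6.636660, -12.757776, 1.442075, 18.025000)
after step 2 (δ=-0.31, a=0.2): (7.215109, -8.288807, 0.539903, 18.075000)
after step 3 (δ=-0.33, a=-0.7): (11.091106, -5.965932, -0.427462, 17.900000)
after step 4 (δ=0.31, a=-3.2): (15.163449, -7.821101, 0.468454, 17.100000)
after step 5 (δ=0.12, a=-4.0): (18.977893, -5.890908, 0.790627, 16.100000)
after step 6 (δ=0.11, a=2.2): (21.809078, -3.029962, 1.068467, 16.650000)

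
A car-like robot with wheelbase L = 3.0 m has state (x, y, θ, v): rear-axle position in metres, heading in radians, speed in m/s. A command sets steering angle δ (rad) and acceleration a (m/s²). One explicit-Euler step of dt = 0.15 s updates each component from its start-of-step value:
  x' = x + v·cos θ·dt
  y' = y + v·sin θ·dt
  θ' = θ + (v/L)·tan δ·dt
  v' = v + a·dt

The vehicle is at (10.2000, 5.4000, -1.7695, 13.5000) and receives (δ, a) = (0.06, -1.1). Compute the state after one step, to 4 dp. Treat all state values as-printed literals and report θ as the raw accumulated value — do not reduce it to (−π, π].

x' = 10.2000 + 13.5000·cos(-1.7695)·0.15 = 9.8003
y' = 5.4000 + 13.5000·sin(-1.7695)·0.15 = 3.4148
θ' = -1.7695 + (13.5000/3.0)·tan(0.06)·0.15 = -1.7290
v' = 13.5000 − 1.1000·0.15 = 13.3350

(9.8003, 3.4148, -1.7290, 13.3350)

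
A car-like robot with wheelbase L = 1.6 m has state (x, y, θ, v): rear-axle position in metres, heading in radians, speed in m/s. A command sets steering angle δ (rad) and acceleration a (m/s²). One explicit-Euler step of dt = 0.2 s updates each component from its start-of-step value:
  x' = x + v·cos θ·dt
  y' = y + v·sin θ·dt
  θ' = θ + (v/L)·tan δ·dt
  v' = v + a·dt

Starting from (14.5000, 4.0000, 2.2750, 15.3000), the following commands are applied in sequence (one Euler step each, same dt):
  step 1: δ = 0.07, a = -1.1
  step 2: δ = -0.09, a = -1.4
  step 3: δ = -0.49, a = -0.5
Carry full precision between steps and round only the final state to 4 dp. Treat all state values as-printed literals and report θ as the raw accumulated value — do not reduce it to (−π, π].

after step 1 (δ=0.07, a=-1.1): (12.518873, 6.332110, 2.409094, 15.080000)
after step 2 (δ=-0.09, a=-1.4): (10.276459, 8.348998, 2.238985, 14.800000)
after step 3 (δ=-0.49, a=-0.5): (8.442547, 10.672436, 1.252216, 14.700000)

(8.4425, 10.6724, 1.2522, 14.7000)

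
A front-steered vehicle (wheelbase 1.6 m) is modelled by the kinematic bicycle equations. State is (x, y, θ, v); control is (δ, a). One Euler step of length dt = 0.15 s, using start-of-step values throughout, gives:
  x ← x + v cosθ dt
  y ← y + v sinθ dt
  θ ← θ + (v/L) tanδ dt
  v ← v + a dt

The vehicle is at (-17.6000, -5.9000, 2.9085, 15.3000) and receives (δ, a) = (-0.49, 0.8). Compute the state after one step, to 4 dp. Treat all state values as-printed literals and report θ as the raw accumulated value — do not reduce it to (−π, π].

x' = -17.6000 + 15.3000·cos(2.9085)·0.15 = -19.8329
y' = -5.9000 + 15.3000·sin(2.9085)·0.15 = -5.3699
θ' = 2.9085 + (15.3000/1.6)·tan(-0.49)·0.15 = 2.1434
v' = 15.3000 + 0.8000·0.15 = 15.4200

(-19.8329, -5.3699, 2.1434, 15.4200)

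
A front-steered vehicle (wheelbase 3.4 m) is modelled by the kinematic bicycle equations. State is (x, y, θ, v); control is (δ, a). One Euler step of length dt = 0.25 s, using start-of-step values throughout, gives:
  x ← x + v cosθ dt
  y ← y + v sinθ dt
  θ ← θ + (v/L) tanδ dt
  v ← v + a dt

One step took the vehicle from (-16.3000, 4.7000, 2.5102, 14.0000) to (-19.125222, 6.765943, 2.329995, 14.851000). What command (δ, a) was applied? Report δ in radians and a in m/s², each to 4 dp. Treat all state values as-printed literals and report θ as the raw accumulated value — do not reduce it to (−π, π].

δ = -0.1733, a = 3.4040

a = (v'−v)/dt = (0.851000)/0.25 = 3.4040
Δθ = θ'−θ = -0.180205;  (v·dt/L) = 14.0000·0.25/3.4 = 1.029412
tan δ = Δθ·L/(v·dt) = -0.175056  →  δ = -0.1733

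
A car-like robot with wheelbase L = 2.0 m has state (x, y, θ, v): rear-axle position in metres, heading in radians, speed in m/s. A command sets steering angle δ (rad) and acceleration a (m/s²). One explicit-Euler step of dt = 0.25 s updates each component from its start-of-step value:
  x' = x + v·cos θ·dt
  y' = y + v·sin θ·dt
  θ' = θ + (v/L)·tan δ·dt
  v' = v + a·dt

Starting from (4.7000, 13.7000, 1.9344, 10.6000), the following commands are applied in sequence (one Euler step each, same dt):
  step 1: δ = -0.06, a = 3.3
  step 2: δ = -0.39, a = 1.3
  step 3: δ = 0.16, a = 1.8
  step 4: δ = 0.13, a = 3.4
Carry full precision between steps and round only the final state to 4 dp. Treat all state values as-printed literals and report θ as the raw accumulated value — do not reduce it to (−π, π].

after step 1 (δ=-0.06, a=3.3): (3.757542, 16.176746, 1.854804, 11.425000)
after step 2 (δ=-0.39, a=1.3): (2.957205, 18.918575, 1.267767, 11.750000)
after step 3 (δ=0.16, a=1.8): (3.833794, 21.722233, 1.504793, 12.200000)
after step 4 (δ=0.13, a=3.4): (4.034959, 24.765592, 1.704167, 13.050000)

(4.0350, 24.7656, 1.7042, 13.0500)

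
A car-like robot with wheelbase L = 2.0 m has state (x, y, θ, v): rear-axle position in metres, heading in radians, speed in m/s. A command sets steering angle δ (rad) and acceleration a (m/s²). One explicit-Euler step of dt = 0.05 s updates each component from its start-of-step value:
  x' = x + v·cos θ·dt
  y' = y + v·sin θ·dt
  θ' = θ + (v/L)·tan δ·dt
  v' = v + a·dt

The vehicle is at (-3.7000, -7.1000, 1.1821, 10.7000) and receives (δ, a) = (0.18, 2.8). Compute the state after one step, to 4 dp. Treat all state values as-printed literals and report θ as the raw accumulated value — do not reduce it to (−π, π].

(-3.4972, -6.6049, 1.2308, 10.8400)

x' = -3.7000 + 10.7000·cos(1.1821)·0.05 = -3.4972
y' = -7.1000 + 10.7000·sin(1.1821)·0.05 = -6.6049
θ' = 1.1821 + (10.7000/2.0)·tan(0.18)·0.05 = 1.2308
v' = 10.7000 + 2.8000·0.05 = 10.8400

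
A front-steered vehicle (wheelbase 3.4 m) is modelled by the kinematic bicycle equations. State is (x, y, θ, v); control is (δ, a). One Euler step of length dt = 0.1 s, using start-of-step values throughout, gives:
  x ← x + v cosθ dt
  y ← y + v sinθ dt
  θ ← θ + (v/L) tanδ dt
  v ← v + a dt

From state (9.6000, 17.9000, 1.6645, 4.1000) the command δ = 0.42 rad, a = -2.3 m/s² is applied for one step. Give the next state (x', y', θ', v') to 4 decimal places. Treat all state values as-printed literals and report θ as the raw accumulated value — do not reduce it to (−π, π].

x' = 9.6000 + 4.1000·cos(1.6645)·0.1 = 9.5616
y' = 17.9000 + 4.1000·sin(1.6645)·0.1 = 18.3082
θ' = 1.6645 + (4.1000/3.4)·tan(0.42)·0.1 = 1.7184
v' = 4.1000 − 2.3000·0.1 = 3.8700

(9.5616, 18.3082, 1.7184, 3.8700)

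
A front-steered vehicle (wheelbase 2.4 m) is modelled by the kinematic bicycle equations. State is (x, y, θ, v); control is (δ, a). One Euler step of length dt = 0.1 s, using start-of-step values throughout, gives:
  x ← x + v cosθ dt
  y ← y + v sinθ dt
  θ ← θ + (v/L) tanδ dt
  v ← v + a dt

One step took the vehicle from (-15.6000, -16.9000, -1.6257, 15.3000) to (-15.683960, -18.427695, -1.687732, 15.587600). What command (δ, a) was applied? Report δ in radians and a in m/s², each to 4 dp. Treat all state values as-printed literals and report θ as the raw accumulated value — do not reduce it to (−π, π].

a = (v'−v)/dt = (0.287600)/0.1 = 2.8760
Δθ = θ'−θ = -0.062032;  (v·dt/L) = 15.3000·0.1/2.4 = 0.637500
tan δ = Δθ·L/(v·dt) = -0.097305  →  δ = -0.0970

δ = -0.0970, a = 2.8760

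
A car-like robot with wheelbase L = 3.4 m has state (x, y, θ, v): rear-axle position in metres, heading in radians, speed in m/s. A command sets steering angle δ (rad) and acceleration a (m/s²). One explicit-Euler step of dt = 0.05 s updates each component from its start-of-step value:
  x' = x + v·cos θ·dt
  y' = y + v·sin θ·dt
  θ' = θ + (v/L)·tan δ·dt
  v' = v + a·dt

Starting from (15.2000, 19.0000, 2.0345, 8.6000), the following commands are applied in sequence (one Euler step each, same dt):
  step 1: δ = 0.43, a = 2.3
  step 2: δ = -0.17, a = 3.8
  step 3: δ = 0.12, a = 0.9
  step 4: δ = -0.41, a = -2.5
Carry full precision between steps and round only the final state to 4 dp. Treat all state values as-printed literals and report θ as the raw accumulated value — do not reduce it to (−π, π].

after step 1 (δ=0.43, a=2.3): (15.007677, 19.384593, 2.092502, 8.715000)
after step 2 (δ=-0.17, a=3.8): (14.790516, 19.762375, 2.070502, 8.905000)
after step 3 (δ=0.12, a=0.9): (14.577167, 20.153182, 2.086293, 8.950000)
after step 4 (δ=-0.41, a=-2.5): (14.356564, 20.542528, 2.029088, 8.825000)

(14.3566, 20.5425, 2.0291, 8.8250)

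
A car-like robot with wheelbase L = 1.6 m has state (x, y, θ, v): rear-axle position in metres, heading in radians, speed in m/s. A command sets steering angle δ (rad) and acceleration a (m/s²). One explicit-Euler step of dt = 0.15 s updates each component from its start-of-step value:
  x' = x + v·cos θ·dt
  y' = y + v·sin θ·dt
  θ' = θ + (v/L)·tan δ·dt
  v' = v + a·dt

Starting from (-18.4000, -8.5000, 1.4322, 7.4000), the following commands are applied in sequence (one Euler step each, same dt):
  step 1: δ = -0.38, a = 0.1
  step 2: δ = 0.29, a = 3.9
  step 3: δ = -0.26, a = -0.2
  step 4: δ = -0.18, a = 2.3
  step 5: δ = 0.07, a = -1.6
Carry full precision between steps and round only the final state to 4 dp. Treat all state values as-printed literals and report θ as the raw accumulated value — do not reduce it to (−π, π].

(-16.4301, -3.0442, 1.0817, 8.0750)

after step 1 (δ=-0.38, a=0.1): (-18.246650, -7.400644, 1.155107, 7.415000)
after step 2 (δ=0.29, a=3.9): (-17.797501, -6.383115, 1.362551, 8.000000)
after step 3 (δ=-0.26, a=-0.2): (-17.549409, -5.209041, 1.163035, 7.970000)
after step 4 (δ=-0.18, a=2.3): (-17.075327, -4.111559, 1.027069, 8.315000)
after step 5 (δ=0.07, a=-1.6): (-16.430088, -3.044179, 1.081726, 8.075000)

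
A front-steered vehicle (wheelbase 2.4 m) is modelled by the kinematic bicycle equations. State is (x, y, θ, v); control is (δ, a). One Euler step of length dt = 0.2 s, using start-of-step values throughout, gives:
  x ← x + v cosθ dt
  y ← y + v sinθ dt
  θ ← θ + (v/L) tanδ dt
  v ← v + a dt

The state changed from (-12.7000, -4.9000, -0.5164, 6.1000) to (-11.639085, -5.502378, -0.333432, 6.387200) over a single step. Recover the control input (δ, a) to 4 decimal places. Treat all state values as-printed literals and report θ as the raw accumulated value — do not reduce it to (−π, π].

a = (v'−v)/dt = (0.287200)/0.2 = 1.4360
Δθ = θ'−θ = 0.182968;  (v·dt/L) = 6.1000·0.2/2.4 = 0.508333
tan δ = Δθ·L/(v·dt) = 0.359937  →  δ = 0.3455

δ = 0.3455, a = 1.4360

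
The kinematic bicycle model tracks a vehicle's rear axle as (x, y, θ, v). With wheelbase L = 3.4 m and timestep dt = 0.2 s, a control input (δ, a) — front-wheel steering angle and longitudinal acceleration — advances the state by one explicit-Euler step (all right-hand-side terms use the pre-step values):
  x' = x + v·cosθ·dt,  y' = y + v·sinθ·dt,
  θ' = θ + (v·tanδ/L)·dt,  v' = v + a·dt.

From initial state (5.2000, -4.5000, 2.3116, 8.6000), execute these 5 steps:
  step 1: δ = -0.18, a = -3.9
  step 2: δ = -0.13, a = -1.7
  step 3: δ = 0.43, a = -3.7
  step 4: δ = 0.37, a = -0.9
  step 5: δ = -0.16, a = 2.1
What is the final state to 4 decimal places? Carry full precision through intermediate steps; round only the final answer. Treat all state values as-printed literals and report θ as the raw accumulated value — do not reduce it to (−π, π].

(0.2430, 0.9775, 2.4527, 6.9800)

after step 1 (δ=-0.18, a=-3.9): (4.039204, -3.230767, 2.219545, 7.820000)
after step 2 (δ=-0.13, a=-1.7): (3.094252, -1.984508, 2.159406, 7.480000)
after step 3 (δ=0.43, a=-3.7): (2.263665, -0.740264, 2.361199, 6.740000)
after step 4 (δ=0.37, a=-0.9): (1.305727, 0.208134, 2.514975, 6.560000)
after step 5 (δ=-0.16, a=2.1): (0.242986, 0.977501, 2.452702, 6.980000)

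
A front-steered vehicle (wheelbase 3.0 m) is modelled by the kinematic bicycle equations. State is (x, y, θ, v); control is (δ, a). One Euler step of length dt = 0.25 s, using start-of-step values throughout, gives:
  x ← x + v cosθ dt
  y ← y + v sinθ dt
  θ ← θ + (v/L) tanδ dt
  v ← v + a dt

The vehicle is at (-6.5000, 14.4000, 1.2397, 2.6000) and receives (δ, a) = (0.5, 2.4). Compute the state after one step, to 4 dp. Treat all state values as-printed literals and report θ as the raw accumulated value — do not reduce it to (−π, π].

x' = -6.5000 + 2.6000·cos(1.2397)·0.25 = -6.2887
y' = 14.4000 + 2.6000·sin(1.2397)·0.25 = 15.0147
θ' = 1.2397 + (2.6000/3.0)·tan(0.5)·0.25 = 1.3581
v' = 2.6000 + 2.4000·0.25 = 3.2000

(-6.2887, 15.0147, 1.3581, 3.2000)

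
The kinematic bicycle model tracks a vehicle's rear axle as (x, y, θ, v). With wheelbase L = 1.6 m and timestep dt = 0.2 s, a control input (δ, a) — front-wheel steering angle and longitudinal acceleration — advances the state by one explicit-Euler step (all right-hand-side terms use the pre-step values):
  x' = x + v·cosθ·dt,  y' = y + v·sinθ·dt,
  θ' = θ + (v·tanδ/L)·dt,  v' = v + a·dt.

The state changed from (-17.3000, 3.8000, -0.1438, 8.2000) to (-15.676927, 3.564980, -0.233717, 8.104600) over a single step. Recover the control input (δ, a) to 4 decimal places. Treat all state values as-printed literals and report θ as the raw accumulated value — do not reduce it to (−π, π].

a = (v'−v)/dt = (-0.095400)/0.2 = -0.4770
Δθ = θ'−θ = -0.089917;  (v·dt/L) = 8.2000·0.2/1.6 = 1.025000
tan δ = Δθ·L/(v·dt) = -0.087724  →  δ = -0.0875

δ = -0.0875, a = -0.4770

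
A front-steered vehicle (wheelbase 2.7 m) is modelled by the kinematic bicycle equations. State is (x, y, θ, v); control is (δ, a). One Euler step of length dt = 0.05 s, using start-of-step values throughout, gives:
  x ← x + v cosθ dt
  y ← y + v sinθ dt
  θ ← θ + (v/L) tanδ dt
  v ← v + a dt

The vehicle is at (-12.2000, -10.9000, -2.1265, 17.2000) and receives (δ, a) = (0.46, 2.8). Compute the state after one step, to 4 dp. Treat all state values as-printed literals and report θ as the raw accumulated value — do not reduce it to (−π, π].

x' = -12.2000 + 17.2000·cos(-2.1265)·0.05 = -12.6537
y' = -10.9000 + 17.2000·sin(-2.1265)·0.05 = -11.6306
θ' = -2.1265 + (17.2000/2.7)·tan(0.46)·0.05 = -1.9687
v' = 17.2000 + 2.8000·0.05 = 17.3400

(-12.6537, -11.6306, -1.9687, 17.3400)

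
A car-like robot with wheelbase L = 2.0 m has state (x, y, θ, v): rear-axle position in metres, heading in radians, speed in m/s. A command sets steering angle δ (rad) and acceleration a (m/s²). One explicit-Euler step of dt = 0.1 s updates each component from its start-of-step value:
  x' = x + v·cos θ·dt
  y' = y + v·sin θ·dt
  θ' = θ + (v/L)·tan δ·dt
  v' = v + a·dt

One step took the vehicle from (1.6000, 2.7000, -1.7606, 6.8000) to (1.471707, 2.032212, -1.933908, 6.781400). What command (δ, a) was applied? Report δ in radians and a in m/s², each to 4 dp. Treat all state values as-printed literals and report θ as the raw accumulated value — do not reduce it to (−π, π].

δ = -0.4714, a = -0.1860

a = (v'−v)/dt = (-0.018600)/0.1 = -0.1860
Δθ = θ'−θ = -0.173308;  (v·dt/L) = 6.8000·0.1/2.0 = 0.340000
tan δ = Δθ·L/(v·dt) = -0.509729  →  δ = -0.4714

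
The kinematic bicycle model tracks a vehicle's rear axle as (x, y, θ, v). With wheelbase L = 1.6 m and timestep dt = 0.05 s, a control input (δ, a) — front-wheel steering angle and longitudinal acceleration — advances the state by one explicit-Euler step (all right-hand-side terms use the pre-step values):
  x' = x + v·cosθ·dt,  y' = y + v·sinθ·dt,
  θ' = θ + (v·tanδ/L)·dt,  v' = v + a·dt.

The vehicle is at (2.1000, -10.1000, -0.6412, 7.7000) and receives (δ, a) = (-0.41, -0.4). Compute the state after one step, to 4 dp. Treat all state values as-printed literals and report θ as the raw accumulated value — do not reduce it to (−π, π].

x' = 2.1000 + 7.7000·cos(-0.6412)·0.05 = 2.4085
y' = -10.1000 + 7.7000·sin(-0.6412)·0.05 = -10.3303
θ' = -0.6412 + (7.7000/1.6)·tan(-0.41)·0.05 = -0.7458
v' = 7.7000 − 0.4000·0.05 = 7.6800

(2.4085, -10.3303, -0.7458, 7.6800)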